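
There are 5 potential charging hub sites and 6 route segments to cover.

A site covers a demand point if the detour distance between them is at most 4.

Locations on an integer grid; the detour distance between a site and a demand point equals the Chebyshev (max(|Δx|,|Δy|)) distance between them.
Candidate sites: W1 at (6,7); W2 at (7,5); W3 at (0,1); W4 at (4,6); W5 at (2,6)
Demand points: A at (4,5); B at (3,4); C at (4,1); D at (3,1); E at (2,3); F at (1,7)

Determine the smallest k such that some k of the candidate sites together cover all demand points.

Coverage sets (demand points within 4 of each site):
  W1: {A, B, E}
  W2: {A, B, C, D}
  W3: {A, B, C, D, E}
  W4: {A, B, E, F}
  W5: {A, B, E, F}
No single site covers all 6 demand points.
But {W2, W4} covers everything, so the minimum is 2.

2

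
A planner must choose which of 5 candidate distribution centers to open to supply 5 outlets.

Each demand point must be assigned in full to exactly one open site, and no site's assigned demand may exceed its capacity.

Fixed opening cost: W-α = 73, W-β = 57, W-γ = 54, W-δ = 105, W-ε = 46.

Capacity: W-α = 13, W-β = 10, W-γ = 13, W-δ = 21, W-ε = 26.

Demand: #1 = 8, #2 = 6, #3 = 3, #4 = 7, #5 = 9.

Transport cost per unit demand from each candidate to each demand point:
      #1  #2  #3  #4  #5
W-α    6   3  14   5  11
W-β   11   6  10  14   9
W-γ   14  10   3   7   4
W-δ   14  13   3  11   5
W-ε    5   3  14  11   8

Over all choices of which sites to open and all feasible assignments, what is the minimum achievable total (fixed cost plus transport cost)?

280

Open {W-γ, W-ε}; cheapest assignment that respects the capacities:
  W-γ (cap 13, load 12): #3, #5 — cost 3×3 + 9×4 = 45
  W-ε (cap 26, load 21): #1, #2, #4 — cost 8×5 + 6×3 + 7×11 = 135
  Shipping 180, fixed 100 → total 280.
  Any other capacity-feasible assignment to {W-γ, W-ε} ships for at least 180.
Compare {W-α, W-γ, W-ε}: its best feasible assignment gives total 311.
Compare {W-α, W-ε}: its best feasible assignment gives total 326.
Every other set of open sites that can feasibly serve all demand totals ≥ 311 even under its best assignment. Minimum: 280.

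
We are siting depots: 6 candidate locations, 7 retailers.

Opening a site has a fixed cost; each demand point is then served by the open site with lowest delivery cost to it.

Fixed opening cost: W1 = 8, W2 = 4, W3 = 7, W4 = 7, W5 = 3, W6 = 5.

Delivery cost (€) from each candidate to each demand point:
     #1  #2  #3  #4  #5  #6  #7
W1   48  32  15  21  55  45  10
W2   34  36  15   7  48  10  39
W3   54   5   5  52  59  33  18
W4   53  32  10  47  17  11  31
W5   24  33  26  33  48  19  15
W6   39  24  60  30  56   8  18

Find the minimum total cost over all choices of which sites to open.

Open {W2, W3, W4, W5}: assign each demand point to its cheapest open site.
  #1→W5 24, #2→W3 5, #3→W3 5, #4→W2 7, #5→W4 17, #6→W2 10, #7→W5 15
  delivery cost 83, fixed 21 → total 104.
Compare {W1, W2, W3, W4, W5}: delivery cost 78 + fixed 29 = 107.
Compare {W2, W3, W4, W5, W6}: delivery cost 81 + fixed 26 = 107.
Compare {W1, W2, W3, W4, W5, W6}: delivery cost 76 + fixed 34 = 110.
All other subsets cost ≥ 107. Minimum total cost: 104.

104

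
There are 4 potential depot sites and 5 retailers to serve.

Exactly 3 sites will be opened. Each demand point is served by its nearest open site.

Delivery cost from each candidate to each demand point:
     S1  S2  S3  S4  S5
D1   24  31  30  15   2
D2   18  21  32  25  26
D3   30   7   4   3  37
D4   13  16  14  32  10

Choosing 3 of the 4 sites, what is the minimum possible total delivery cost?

Open {D1, D3, D4}.
  S1→D4 13, S2→D3 7, S3→D3 4, S4→D3 3, S5→D1 2  ⇒ total 29.
Compare {D1, D2, D3}: total 34.
Compare {D2, D3, D4}: total 37.
No size-3 selection does better; minimum is 29.

29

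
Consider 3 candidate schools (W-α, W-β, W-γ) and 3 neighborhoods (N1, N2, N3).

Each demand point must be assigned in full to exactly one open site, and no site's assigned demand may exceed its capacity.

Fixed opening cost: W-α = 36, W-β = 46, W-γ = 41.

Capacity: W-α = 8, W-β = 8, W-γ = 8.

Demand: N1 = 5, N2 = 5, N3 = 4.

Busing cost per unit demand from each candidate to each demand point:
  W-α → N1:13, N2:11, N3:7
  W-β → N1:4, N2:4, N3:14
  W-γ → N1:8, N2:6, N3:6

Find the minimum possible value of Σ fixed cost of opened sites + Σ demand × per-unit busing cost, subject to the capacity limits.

Open {W-α, W-β, W-γ}; cheapest assignment that respects the capacities:
  W-α (cap 8, load 4): N3 — cost 4×7 = 28
  W-β (cap 8, load 5): N1 — cost 5×4 = 20
  W-γ (cap 8, load 5): N2 — cost 5×6 = 30
  Shipping 78, fixed 123 → total 201.
  Any other capacity-feasible assignment to {W-α, W-β, W-γ} ships for at least 78.
Total demand is 14; every other set of sites either has combined capacity below 14 or cannot fit the demands without splitting one across sites, so {W-α, W-β, W-γ} is the only feasible choice of open sites. Minimum: 201.

201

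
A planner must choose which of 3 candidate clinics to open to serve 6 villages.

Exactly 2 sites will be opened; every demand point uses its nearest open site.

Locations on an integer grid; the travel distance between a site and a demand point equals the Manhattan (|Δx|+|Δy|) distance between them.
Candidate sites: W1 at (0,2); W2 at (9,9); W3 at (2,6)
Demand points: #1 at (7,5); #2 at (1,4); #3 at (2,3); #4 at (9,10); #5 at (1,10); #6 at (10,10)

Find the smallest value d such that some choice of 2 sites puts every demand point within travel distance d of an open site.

Open {W2, W3}.
  Farthest demand point is #1 at travel distance 6 (to W2); all others are ≤ 6.
With {W1, W2} the worst case is 9.
With {W1, W3} the worst case is 12.
No size-2 selection achieves below 6.

6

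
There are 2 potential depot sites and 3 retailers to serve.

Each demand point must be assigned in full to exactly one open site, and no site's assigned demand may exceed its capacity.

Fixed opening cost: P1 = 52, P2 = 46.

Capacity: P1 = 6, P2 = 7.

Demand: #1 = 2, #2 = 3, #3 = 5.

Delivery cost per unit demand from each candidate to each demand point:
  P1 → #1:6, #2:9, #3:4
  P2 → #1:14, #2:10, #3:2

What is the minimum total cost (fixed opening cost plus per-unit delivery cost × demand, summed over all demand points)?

Open {P1, P2}; cheapest assignment that respects the capacities:
  P1 (cap 6, load 5): #1, #2 — cost 2×6 + 3×9 = 39
  P2 (cap 7, load 5): #3 — cost 5×2 = 10
  Shipping 49, fixed 98 → total 147.
  Any other capacity-feasible assignment to {P1, P2} ships for at least 49.
Total demand is 10 and no other set of sites has combined capacity ≥ 10, so {P1, P2} is the only feasible choice of open sites. Minimum: 147.

147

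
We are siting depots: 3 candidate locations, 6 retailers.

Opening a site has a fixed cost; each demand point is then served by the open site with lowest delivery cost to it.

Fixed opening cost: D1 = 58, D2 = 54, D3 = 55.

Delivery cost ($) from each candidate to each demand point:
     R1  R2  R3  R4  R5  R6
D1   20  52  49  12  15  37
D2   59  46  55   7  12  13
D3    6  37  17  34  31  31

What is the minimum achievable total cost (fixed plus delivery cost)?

Open {D2, D3}: assign each demand point to its cheapest open site.
  R1→D3 6, R2→D3 37, R3→D3 17, R4→D2 7, R5→D2 12, R6→D2 13
  delivery cost 92, fixed 109 → total 201.
Compare {D3}: delivery cost 156 + fixed 55 = 211.
Compare {D1, D3}: delivery cost 118 + fixed 113 = 231.
Compare {D1}: delivery cost 185 + fixed 58 = 243.
All other subsets cost ≥ 211. Minimum total cost: 201.

201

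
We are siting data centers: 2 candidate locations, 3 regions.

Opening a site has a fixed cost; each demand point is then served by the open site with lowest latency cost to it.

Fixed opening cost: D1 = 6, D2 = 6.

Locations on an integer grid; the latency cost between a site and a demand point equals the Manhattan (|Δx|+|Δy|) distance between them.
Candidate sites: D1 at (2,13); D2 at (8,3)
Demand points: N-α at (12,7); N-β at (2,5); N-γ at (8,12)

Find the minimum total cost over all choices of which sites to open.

Open {D2}: assign each demand point to its cheapest open site.
  N-α→D2 8, N-β→D2 8, N-γ→D2 9
  latency cost 25, fixed 6 → total 31.
Compare {D1, D2}: latency cost 23 + fixed 12 = 35.
Compare {D1}: latency cost 31 + fixed 6 = 37.

31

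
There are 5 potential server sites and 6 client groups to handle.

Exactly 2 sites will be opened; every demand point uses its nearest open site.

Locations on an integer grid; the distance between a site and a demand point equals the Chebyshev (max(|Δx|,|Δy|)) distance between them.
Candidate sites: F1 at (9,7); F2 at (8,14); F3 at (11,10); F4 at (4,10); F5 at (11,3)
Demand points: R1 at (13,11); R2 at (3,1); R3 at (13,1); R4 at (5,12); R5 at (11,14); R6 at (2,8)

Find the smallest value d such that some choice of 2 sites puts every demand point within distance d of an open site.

Open {F1, F2}.
  Farthest demand point is R2 at distance 6 (to F1); all others are ≤ 6.
With {F1, F3} the worst case is 7.
With {F1, F4} the worst case is 7.
No size-2 selection achieves below 6.

6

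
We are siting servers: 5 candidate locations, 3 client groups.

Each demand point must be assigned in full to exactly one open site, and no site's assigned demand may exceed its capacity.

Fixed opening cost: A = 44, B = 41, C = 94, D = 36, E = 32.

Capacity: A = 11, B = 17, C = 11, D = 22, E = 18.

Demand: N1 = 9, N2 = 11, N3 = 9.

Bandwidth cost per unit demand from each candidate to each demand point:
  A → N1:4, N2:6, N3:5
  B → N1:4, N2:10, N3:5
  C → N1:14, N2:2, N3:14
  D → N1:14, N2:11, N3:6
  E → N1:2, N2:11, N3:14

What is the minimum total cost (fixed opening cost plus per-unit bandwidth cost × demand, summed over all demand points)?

246

Open {A, B, E}; cheapest assignment that respects the capacities:
  A (cap 11, load 11): N2 — cost 11×6 = 66
  B (cap 17, load 9): N3 — cost 9×5 = 45
  E (cap 18, load 9): N1 — cost 9×2 = 18
  Shipping 129, fixed 117 → total 246.
  Any other capacity-feasible assignment to {A, B, E} ships for at least 129.
Compare {A, D, E}: its best feasible assignment gives total 250.
Compare {B, C, E}: its best feasible assignment gives total 252.
Every other set of open sites that can feasibly serve all demand totals ≥ 250 even under its best assignment. Minimum: 246.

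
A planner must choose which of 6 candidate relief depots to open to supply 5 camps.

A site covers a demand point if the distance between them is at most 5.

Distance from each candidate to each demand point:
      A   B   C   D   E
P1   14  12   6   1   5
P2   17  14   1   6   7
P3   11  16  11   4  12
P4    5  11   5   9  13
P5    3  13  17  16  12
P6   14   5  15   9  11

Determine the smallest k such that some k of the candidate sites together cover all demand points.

3

Coverage sets (demand points within 5 of each site):
  P1: {D, E}
  P2: {C}
  P3: {D}
  P4: {A, C}
  P5: {A}
  P6: {B}
No 2 sites suffice: every size-2 union leaves at least one demand point uncovered.
But {P1, P4, P6} covers everything, so the minimum is 3.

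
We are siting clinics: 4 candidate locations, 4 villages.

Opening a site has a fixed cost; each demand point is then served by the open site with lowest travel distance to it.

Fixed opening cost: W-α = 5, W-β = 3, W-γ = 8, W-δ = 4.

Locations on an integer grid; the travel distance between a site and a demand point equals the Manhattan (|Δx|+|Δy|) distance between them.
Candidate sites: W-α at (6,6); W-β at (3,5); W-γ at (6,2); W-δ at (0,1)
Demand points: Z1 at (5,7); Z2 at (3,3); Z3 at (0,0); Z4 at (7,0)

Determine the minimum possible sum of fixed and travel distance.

22

Open {W-β, W-δ}: assign each demand point to its cheapest open site.
  Z1→W-β 4, Z2→W-β 2, Z3→W-δ 1, Z4→W-δ 8
  travel distance 15, fixed 7 → total 22.
Compare {W-α, W-δ}: travel distance 15 + fixed 9 = 24.
Compare {W-α, W-β, W-δ}: travel distance 12 + fixed 12 = 24.
Compare {W-β, W-γ, W-δ}: travel distance 10 + fixed 15 = 25.
All other subsets cost ≥ 24. Minimum total cost: 22.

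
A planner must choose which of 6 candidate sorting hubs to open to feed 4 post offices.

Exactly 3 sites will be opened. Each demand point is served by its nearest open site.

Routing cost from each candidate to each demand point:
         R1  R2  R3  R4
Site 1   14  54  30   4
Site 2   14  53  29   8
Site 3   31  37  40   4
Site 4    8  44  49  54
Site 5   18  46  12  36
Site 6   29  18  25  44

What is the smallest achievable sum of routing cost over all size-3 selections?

Open {Site 1, Site 5, Site 6}.
  R1→Site 1 14, R2→Site 6 18, R3→Site 5 12, R4→Site 1 4  ⇒ total 48.
Compare {Site 2, Site 5, Site 6}: total 52.
Compare {Site 3, Site 5, Site 6}: total 52.
No size-3 selection does better; minimum is 48.

48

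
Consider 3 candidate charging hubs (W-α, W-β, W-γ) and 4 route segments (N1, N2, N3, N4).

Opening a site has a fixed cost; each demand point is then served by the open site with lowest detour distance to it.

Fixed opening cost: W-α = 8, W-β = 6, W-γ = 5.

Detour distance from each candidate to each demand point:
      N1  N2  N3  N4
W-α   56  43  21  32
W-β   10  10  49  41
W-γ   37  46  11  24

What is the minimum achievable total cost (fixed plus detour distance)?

66

Open {W-β, W-γ}: assign each demand point to its cheapest open site.
  N1→W-β 10, N2→W-β 10, N3→W-γ 11, N4→W-γ 24
  detour distance 55, fixed 11 → total 66.
Compare {W-α, W-β, W-γ}: detour distance 55 + fixed 19 = 74.
Compare {W-α, W-β}: detour distance 73 + fixed 14 = 87.
Compare {W-β}: detour distance 110 + fixed 6 = 116.
All other subsets cost ≥ 74. Minimum total cost: 66.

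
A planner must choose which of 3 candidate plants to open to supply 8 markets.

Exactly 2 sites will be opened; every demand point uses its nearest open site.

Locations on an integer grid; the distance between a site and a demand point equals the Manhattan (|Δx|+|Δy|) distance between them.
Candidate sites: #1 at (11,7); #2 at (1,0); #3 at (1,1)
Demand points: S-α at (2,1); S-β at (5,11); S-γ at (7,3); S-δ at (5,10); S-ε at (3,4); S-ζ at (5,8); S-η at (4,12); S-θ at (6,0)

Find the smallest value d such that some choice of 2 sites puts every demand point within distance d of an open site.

Open {#1, #2}.
  Farthest demand point is S-η at distance 12 (to #1); all others are ≤ 12.
With {#1, #3} the worst case is 12.
With {#2, #3} the worst case is 14.
No size-2 selection achieves below 12.

12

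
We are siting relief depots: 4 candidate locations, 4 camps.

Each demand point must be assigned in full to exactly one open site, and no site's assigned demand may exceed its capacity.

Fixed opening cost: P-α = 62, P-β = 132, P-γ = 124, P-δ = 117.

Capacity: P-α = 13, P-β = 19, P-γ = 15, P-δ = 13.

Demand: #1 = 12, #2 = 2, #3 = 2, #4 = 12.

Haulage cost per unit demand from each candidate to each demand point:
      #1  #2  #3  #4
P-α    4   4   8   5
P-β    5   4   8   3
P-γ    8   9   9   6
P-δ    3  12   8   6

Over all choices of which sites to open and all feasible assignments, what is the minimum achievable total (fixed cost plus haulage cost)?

Open {P-α, P-β}; cheapest assignment that respects the capacities:
  P-α (cap 13, load 12): #1 — cost 12×4 = 48
  P-β (cap 19, load 16): #2, #3, #4 — cost 2×4 + 2×8 + 12×3 = 60
  Shipping 108, fixed 194 → total 302.
  Any other capacity-feasible assignment to {P-α, P-β} ships for at least 108.
Compare {P-β, P-δ}: its best feasible assignment gives total 345.
Compare {P-α, P-β, P-δ}: its best feasible assignment gives total 407.
Every other set of open sites that can feasibly serve all demand totals ≥ 345 even under its best assignment. Minimum: 302.

302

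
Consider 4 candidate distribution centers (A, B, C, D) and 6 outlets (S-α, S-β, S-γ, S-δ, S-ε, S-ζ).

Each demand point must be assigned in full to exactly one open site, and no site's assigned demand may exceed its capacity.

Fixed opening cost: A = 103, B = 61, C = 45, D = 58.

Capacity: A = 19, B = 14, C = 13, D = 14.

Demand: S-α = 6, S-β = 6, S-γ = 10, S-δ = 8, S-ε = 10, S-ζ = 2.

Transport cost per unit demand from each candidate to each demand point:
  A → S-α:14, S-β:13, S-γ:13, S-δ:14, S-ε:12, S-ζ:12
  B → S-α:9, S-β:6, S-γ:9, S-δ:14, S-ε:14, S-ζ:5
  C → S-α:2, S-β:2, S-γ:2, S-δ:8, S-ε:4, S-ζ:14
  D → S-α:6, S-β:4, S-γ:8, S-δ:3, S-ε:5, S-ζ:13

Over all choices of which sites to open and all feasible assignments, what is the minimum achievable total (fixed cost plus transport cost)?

502

Open {A, C, D}; cheapest assignment that respects the capacities:
  A (cap 19, load 18): S-α, S-ε, S-ζ — cost 6×14 + 10×12 + 2×12 = 228
  C (cap 13, load 10): S-γ — cost 10×2 = 20
  D (cap 14, load 14): S-β, S-δ — cost 6×4 + 8×3 = 48
  Shipping 296, fixed 206 → total 502.
  Any other capacity-feasible assignment to {A, C, D} ships for at least 296.
Compare {A, B, C, D}: its best feasible assignment gives total 513.
Compare {A, B, C}: its best feasible assignment gives total 561.
Every other set of open sites that can feasibly serve all demand totals ≥ 513 even under its best assignment. Minimum: 502.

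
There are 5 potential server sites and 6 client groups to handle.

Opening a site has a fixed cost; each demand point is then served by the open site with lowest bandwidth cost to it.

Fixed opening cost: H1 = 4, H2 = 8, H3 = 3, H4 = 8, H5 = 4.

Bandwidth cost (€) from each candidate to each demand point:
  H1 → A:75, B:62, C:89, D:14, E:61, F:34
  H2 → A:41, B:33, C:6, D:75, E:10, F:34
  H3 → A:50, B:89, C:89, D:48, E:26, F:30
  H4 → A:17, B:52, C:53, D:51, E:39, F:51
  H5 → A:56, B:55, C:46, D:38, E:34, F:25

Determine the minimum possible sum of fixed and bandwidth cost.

Open {H1, H2, H4, H5}: assign each demand point to its cheapest open site.
  A→H4 17, B→H2 33, C→H2 6, D→H1 14, E→H2 10, F→H5 25
  bandwidth cost 105, fixed 24 → total 129.
Compare {H1, H2, H3, H4, H5}: bandwidth cost 105 + fixed 27 = 132.
Compare {H1, H2, H3, H4}: bandwidth cost 110 + fixed 23 = 133.
Compare {H1, H2, H4}: bandwidth cost 114 + fixed 20 = 134.
All other subsets cost ≥ 132. Minimum total cost: 129.

129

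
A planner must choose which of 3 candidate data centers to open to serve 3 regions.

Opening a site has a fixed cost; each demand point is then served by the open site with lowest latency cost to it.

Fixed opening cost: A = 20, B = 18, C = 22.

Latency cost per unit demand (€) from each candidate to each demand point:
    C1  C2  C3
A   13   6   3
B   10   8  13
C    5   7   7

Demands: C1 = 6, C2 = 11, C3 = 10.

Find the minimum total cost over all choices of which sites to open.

168

Open {A, C}: assign each demand point to its cheapest open site.
  C1→C 6×5=30, C2→A 11×6=66, C3→A 10×3=30
  latency cost 126, fixed 42 → total 168.
Compare {A, B, C}: latency cost 126 + fixed 60 = 186.
Compare {A}: latency cost 174 + fixed 20 = 194.
Compare {A, B}: latency cost 156 + fixed 38 = 194.
All other subsets cost ≥ 186. Minimum total cost: 168.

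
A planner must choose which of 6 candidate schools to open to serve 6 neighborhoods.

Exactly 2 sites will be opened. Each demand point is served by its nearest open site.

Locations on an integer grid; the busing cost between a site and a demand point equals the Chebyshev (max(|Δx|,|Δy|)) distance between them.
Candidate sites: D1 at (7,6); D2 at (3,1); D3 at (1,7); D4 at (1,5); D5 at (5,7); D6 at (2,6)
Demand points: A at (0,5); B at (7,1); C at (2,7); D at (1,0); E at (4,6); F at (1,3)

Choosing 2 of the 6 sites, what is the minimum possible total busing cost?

Open {D2, D6}.
  A→D6 2, B→D2 4, C→D6 1, D→D2 2, E→D6 2, F→D2 2  ⇒ total 13.
Compare {D2, D3}: total 14.
Compare {D2, D4}: total 14.
No size-2 selection does better; minimum is 13.

13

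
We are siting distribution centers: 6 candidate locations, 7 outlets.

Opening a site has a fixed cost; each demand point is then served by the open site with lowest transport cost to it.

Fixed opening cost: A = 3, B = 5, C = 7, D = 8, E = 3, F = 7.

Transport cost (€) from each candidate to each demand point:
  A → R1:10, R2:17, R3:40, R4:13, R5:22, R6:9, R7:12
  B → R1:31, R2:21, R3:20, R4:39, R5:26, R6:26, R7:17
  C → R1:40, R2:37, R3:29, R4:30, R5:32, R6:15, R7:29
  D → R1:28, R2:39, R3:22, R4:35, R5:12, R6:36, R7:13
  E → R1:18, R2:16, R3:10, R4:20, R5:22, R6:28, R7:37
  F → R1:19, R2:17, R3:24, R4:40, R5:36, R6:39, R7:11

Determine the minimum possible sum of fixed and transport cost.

96

Open {A, D, E}: assign each demand point to its cheapest open site.
  R1→A 10, R2→E 16, R3→E 10, R4→A 13, R5→D 12, R6→A 9, R7→A 12
  transport cost 82, fixed 14 → total 96.
Compare {A, E}: transport cost 92 + fixed 6 = 98.
Compare {A, B, D, E}: transport cost 82 + fixed 19 = 101.
Compare {A, D, E, F}: transport cost 81 + fixed 21 = 102.
All other subsets cost ≥ 98. Minimum total cost: 96.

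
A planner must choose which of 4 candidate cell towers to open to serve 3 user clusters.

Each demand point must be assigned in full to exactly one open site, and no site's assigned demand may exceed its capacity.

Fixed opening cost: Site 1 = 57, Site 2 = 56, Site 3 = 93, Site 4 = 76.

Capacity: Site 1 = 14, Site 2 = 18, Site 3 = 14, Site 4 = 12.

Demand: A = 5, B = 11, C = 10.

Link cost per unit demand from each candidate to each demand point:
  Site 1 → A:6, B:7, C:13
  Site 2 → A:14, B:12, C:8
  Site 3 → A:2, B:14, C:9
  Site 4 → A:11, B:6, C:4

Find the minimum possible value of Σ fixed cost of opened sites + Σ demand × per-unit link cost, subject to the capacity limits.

Open {Site 1, Site 2}; cheapest assignment that respects the capacities:
  Site 1 (cap 14, load 11): B — cost 11×7 = 77
  Site 2 (cap 18, load 15): A, C — cost 5×14 + 10×8 = 150
  Shipping 227, fixed 113 → total 340.
  Any other capacity-feasible assignment to {Site 1, Site 2} ships for at least 227.
Compare {Site 2, Site 4}: its best feasible assignment gives total 348.
Compare {Site 1, Site 3, Site 4}: its best feasible assignment gives total 353.
Every other set of open sites that can feasibly serve all demand totals ≥ 348 even under its best assignment. Minimum: 340.

340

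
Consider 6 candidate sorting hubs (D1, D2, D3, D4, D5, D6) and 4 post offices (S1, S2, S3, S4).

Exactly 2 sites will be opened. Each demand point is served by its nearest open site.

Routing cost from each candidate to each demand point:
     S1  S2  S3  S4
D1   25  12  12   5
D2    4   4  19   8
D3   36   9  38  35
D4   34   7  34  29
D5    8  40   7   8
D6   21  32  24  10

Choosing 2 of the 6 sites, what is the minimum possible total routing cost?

Open {D2, D5}.
  S1→D2 4, S2→D2 4, S3→D5 7, S4→D2 8  ⇒ total 23.
Compare {D1, D2}: total 25.
Compare {D4, D5}: total 30.
No size-2 selection does better; minimum is 23.

23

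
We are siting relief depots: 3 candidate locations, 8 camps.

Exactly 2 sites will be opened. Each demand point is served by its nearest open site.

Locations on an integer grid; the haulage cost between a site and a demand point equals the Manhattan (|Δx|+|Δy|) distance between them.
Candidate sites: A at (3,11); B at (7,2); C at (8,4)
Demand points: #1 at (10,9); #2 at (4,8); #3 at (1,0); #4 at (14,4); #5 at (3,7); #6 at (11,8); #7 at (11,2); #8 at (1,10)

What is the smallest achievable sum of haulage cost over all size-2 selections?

Open {A, C}.
  #1→C 7, #2→A 4, #3→C 11, #4→C 6, #5→A 4, #6→C 7, #7→C 5, #8→A 3  ⇒ total 47.
Compare {A, B}: total 51.
Compare {B, C}: total 61.

47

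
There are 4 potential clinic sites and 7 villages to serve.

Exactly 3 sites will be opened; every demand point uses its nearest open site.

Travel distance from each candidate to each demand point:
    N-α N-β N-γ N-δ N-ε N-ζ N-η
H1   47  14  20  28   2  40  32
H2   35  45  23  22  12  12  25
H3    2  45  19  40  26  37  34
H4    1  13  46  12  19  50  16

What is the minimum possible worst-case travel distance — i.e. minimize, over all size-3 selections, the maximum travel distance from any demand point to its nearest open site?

19

Open {H2, H3, H4}.
  Farthest demand point is N-γ at travel distance 19 (to H3); all others are ≤ 19.
With {H1, H2, H4} the worst case is 20.
With {H1, H2, H3} the worst case is 25.
No size-3 selection achieves below 19.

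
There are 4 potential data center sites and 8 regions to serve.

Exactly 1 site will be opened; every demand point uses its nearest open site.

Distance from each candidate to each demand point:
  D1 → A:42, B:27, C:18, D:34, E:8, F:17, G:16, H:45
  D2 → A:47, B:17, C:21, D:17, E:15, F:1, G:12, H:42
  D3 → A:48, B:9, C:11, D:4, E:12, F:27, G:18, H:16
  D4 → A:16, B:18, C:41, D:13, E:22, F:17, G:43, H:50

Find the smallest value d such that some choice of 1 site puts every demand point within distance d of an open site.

45

Open {D1}.
  Farthest demand point is H at distance 45 (to D1); all others are ≤ 45.
With {D2} the worst case is 47.
With {D3} the worst case is 48.
No size-1 selection achieves below 45.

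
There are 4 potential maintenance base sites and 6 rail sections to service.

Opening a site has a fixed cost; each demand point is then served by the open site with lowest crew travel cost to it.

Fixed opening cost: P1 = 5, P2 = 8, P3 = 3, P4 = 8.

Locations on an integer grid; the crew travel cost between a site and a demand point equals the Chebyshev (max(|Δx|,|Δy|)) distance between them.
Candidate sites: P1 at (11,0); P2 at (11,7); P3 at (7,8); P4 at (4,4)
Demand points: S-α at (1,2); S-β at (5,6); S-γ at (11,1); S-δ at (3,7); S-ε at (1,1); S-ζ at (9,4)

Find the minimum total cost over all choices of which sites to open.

29

Open {P1, P4}: assign each demand point to its cheapest open site.
  S-α→P4 3, S-β→P4 2, S-γ→P1 1, S-δ→P4 3, S-ε→P4 3, S-ζ→P1 4
  crew travel cost 16, fixed 13 → total 29.
Compare {P4}: crew travel cost 23 + fixed 8 = 31.
Compare {P1, P3}: crew travel cost 24 + fixed 8 = 32.
Compare {P1, P3, P4}: crew travel cost 16 + fixed 16 = 32.
All other subsets cost ≥ 31. Minimum total cost: 29.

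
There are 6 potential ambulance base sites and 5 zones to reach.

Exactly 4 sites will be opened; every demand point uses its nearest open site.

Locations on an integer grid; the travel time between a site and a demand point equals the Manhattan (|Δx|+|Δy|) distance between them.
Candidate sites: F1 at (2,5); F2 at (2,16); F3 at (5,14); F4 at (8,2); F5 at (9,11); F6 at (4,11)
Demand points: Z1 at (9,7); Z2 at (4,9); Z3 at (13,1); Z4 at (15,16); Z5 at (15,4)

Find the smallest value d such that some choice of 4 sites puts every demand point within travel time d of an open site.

Open {F1, F2, F4, F5}.
  Farthest demand point is Z4 at travel time 11 (to F5); all others are ≤ 11.
With {F1, F3, F4, F5} the worst case is 11.
With {F1, F4, F5, F6} the worst case is 11.
No size-4 selection achieves below 11.

11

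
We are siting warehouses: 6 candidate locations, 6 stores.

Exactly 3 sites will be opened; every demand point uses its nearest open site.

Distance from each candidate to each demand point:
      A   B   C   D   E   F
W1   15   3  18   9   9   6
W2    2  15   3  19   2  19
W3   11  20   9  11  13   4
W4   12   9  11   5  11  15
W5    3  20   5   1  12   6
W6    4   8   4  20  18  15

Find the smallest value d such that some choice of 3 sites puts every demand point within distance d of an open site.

6

Open {W1, W2, W4}.
  Farthest demand point is F at distance 6 (to W1); all others are ≤ 6.
With {W1, W2, W5} the worst case is 6.
With {W2, W5, W6} the worst case is 8.
No size-3 selection achieves below 6.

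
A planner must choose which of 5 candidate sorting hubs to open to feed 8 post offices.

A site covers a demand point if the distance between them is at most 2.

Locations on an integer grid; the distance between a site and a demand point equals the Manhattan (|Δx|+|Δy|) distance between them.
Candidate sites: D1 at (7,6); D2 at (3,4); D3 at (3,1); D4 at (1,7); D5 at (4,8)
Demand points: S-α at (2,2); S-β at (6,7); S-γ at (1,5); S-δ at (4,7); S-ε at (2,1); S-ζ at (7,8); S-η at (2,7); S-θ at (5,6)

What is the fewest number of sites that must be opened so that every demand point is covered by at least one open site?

4

Coverage sets (demand points within 2 of each site):
  D1: {S-β, S-ζ, S-θ}
  D2: {}
  D3: {S-α, S-ε}
  D4: {S-γ, S-η}
  D5: {S-δ}
No 3 sites suffice: every size-3 union leaves at least one demand point uncovered.
But {D1, D3, D4, D5} covers everything, so the minimum is 4.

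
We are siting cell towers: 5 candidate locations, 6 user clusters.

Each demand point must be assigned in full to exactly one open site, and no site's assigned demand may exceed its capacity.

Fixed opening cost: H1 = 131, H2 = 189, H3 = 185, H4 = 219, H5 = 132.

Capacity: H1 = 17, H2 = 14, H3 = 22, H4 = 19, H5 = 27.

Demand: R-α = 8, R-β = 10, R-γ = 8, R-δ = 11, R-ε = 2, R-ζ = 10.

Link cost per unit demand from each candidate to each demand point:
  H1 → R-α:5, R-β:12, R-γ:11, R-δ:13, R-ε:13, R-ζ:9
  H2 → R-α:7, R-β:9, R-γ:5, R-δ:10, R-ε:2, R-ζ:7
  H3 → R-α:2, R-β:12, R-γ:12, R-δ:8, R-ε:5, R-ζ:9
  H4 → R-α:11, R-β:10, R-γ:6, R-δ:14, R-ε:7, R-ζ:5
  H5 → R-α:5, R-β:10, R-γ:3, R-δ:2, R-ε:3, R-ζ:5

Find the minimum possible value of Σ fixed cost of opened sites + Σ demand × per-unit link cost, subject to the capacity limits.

Open {H3, H5}; cheapest assignment that respects the capacities:
  H3 (cap 22, load 22): R-β, R-ε, R-ζ — cost 10×12 + 2×5 + 10×9 = 220
  H5 (cap 27, load 27): R-α, R-γ, R-δ — cost 8×5 + 8×3 + 11×2 = 86
  Shipping 306, fixed 317 → total 623.
  Any other capacity-feasible assignment to {H3, H5} ships for at least 306.
Compare {H1, H2, H5}: its best feasible assignment gives total 722.
Compare {H1, H3, H5}: its best feasible assignment gives total 726.
Every other set of open sites that can feasibly serve all demand totals ≥ 722 even under its best assignment. Minimum: 623.

623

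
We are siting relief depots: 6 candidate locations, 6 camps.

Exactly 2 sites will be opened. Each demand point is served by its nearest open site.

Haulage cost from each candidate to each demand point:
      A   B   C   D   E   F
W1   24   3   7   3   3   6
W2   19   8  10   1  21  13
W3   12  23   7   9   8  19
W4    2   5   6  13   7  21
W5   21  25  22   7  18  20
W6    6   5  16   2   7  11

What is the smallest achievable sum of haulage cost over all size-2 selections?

23

Open {W1, W4}.
  A→W4 2, B→W1 3, C→W4 6, D→W1 3, E→W1 3, F→W1 6  ⇒ total 23.
Compare {W1, W6}: total 27.
Compare {W4, W6}: total 33.
No size-2 selection does better; minimum is 23.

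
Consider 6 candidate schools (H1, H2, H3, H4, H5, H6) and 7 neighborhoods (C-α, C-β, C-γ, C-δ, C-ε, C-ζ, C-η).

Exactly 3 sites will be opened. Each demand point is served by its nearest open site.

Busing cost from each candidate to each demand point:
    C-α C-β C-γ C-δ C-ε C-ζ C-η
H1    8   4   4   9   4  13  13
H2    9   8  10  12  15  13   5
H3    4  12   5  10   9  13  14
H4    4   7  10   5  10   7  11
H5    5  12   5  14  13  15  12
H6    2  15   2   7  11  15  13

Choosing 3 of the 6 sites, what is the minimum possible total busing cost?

33

Open {H1, H2, H4}.
  C-α→H4 4, C-β→H1 4, C-γ→H1 4, C-δ→H4 5, C-ε→H1 4, C-ζ→H4 7, C-η→H2 5  ⇒ total 33.
Compare {H1, H4, H6}: total 35.
Compare {H1, H2, H6}: total 37.
No size-3 selection does better; minimum is 33.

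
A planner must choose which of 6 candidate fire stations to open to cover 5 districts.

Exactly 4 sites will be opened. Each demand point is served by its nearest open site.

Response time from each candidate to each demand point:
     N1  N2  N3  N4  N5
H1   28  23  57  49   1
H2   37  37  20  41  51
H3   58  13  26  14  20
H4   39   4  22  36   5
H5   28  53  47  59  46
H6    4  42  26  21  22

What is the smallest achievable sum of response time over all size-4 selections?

45

Open {H1, H3, H4, H6}.
  N1→H6 4, N2→H4 4, N3→H4 22, N4→H3 14, N5→H1 1  ⇒ total 45.
Compare {H2, H3, H4, H6}: total 47.
Compare {H3, H4, H5, H6}: total 49.
No size-4 selection does better; minimum is 45.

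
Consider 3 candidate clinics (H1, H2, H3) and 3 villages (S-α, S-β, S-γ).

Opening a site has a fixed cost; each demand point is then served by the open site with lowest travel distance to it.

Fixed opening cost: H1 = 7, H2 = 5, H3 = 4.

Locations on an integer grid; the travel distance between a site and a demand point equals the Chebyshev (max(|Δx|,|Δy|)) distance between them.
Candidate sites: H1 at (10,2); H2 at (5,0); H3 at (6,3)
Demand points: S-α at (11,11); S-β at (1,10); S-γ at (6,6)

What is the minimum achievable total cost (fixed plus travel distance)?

Open {H3}: assign each demand point to its cheapest open site.
  S-α→H3 8, S-β→H3 7, S-γ→H3 3
  travel distance 18, fixed 4 → total 22.
Compare {H2, H3}: travel distance 18 + fixed 9 = 27.
Compare {H1}: travel distance 22 + fixed 7 = 29.
Compare {H1, H3}: travel distance 18 + fixed 11 = 29.
All other subsets cost ≥ 27. Minimum total cost: 22.

22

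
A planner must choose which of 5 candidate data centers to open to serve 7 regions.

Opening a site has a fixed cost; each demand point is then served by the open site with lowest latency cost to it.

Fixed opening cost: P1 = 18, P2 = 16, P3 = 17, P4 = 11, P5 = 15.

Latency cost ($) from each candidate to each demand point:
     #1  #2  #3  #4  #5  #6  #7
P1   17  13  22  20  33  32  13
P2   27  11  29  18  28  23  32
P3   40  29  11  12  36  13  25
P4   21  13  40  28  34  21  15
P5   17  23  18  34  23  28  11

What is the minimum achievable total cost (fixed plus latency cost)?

Open {P3, P5}: assign each demand point to its cheapest open site.
  #1→P5 17, #2→P5 23, #3→P3 11, #4→P3 12, #5→P5 23, #6→P3 13, #7→P5 11
  latency cost 110, fixed 32 → total 142.
Compare {P3, P4, P5}: latency cost 100 + fixed 43 = 143.
Compare {P2, P3, P5}: latency cost 98 + fixed 48 = 146.
Compare {P1, P3}: latency cost 112 + fixed 35 = 147.
All other subsets cost ≥ 143. Minimum total cost: 142.

142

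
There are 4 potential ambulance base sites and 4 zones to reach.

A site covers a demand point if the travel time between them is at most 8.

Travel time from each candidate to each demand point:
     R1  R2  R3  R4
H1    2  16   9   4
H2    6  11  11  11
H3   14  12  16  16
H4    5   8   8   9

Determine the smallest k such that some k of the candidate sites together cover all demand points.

Coverage sets (demand points within 8 of each site):
  H1: {R1, R4}
  H2: {R1}
  H3: {}
  H4: {R1, R2, R3}
No single site covers all 4 demand points.
But {H1, H4} covers everything, so the minimum is 2.

2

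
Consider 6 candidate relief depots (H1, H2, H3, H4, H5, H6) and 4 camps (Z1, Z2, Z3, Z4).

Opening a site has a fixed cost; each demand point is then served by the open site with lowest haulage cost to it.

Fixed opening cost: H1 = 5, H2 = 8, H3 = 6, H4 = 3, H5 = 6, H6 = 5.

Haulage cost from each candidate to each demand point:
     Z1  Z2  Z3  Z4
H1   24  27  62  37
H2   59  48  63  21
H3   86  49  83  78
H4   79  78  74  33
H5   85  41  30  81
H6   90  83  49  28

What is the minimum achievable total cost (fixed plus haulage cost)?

Open {H1, H2, H5}: assign each demand point to its cheapest open site.
  Z1→H1 24, Z2→H1 27, Z3→H5 30, Z4→H2 21
  haulage cost 102, fixed 19 → total 121.
Compare {H1, H2, H4, H5}: haulage cost 102 + fixed 22 = 124.
Compare {H1, H5, H6}: haulage cost 109 + fixed 16 = 125.
Compare {H1, H2, H5, H6}: haulage cost 102 + fixed 24 = 126.
All other subsets cost ≥ 124. Minimum total cost: 121.

121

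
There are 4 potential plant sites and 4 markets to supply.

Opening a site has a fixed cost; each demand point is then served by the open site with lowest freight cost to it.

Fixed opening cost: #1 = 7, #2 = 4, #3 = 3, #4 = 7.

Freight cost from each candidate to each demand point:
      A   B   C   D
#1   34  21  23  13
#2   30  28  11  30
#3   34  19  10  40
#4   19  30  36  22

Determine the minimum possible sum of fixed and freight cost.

78

Open {#1, #3, #4}: assign each demand point to its cheapest open site.
  A→#4 19, B→#3 19, C→#3 10, D→#1 13
  freight cost 61, fixed 17 → total 78.
Compare {#3, #4}: freight cost 70 + fixed 10 = 80.
Compare {#1, #2, #4}: freight cost 64 + fixed 18 = 82.
Compare {#1, #2, #3, #4}: freight cost 61 + fixed 21 = 82.
All other subsets cost ≥ 80. Minimum total cost: 78.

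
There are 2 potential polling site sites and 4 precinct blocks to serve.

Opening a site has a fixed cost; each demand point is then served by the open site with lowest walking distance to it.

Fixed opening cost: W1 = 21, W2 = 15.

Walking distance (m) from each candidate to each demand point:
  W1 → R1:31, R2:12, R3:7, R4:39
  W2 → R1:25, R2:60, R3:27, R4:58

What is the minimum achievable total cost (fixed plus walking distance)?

Open {W1}: assign each demand point to its cheapest open site.
  R1→W1 31, R2→W1 12, R3→W1 7, R4→W1 39
  walking distance 89, fixed 21 → total 110.
Compare {W1, W2}: walking distance 83 + fixed 36 = 119.
Compare {W2}: walking distance 170 + fixed 15 = 185.

110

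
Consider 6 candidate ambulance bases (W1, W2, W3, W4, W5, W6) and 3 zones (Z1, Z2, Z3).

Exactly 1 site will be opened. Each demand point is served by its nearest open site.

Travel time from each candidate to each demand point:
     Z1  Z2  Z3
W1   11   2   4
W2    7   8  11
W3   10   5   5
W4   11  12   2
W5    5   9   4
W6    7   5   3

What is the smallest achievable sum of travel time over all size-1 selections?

Open {W6}.
  Z1→W6 7, Z2→W6 5, Z3→W6 3  ⇒ total 15.
Compare {W1}: total 17.
Compare {W5}: total 18.
No size-1 selection does better; minimum is 15.

15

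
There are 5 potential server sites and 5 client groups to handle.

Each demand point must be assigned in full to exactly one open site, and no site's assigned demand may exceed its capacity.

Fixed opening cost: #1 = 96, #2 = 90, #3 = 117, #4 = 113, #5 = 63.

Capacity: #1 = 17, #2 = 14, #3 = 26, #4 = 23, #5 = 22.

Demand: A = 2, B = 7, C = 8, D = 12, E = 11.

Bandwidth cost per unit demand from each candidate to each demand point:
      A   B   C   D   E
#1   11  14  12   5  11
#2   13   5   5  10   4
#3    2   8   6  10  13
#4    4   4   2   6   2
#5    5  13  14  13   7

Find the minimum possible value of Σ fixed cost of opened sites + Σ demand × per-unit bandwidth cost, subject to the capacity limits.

Open {#3, #4}; cheapest assignment that respects the capacities:
  #3 (cap 26, load 17): A, B, C — cost 2×2 + 7×8 + 8×6 = 108
  #4 (cap 23, load 23): D, E — cost 12×6 + 11×2 = 94
  Shipping 202, fixed 230 → total 432.
  Any other capacity-feasible assignment to {#3, #4} ships for at least 202.
Compare {#4, #5}: its best feasible assignment gives total 440.
Compare {#1, #2, #4}: its best feasible assignment gives total 440.
Every other set of open sites that can feasibly serve all demand totals ≥ 440 even under its best assignment. Minimum: 432.

432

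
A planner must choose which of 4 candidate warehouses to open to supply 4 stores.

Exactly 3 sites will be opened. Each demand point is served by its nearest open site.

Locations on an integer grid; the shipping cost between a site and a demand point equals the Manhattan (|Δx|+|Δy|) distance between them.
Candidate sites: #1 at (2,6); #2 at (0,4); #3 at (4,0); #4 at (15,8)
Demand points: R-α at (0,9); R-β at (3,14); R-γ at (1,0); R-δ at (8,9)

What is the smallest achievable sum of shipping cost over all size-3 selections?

25

Open {#1, #3, #4}.
  R-α→#1 5, R-β→#1 9, R-γ→#3 3, R-δ→#4 8  ⇒ total 25.
Compare {#1, #2, #3}: total 26.
Compare {#1, #2, #4}: total 27.
No size-3 selection does better; minimum is 25.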